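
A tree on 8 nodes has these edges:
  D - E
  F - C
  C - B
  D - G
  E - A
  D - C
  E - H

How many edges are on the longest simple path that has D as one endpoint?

A farthest node from D is F (B, H, A also at distance 2).
The path D-C-F has 2 edges.

2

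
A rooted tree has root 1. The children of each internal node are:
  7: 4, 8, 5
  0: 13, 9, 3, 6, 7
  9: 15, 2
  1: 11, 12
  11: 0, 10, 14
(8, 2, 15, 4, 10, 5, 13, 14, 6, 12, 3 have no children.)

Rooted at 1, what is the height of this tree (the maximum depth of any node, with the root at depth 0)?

4

A deepest node is 4, reached by 1 – 11 – 0 – 7 – 4.
That path has 4 edges, so the height is 4.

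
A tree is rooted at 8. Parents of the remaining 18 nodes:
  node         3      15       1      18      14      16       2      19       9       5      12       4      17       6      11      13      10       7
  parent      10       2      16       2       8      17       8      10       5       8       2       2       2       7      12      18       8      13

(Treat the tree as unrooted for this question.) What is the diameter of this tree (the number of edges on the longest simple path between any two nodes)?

7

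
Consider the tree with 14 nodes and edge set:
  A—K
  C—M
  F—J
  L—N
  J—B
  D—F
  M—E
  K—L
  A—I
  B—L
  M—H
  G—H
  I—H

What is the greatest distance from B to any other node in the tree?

The node farthest from B is C (E also at distance 7), via B–L–K–A–I–H–M–C — 7 edges.

7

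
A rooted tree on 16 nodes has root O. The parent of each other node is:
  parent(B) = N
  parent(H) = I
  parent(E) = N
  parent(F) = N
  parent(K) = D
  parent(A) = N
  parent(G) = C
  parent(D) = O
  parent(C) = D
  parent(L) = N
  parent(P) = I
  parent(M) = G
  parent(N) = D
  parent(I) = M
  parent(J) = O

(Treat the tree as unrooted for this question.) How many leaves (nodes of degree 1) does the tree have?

9

The leaves are A, B, E, F, H, J, K, L, P.
That is 9 leaves.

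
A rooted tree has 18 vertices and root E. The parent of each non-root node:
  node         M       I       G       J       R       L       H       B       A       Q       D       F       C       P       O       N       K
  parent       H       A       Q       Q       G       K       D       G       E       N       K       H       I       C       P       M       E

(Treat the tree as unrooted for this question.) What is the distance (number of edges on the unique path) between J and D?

The path is J - Q - N - M - H - D, which has 5 edges.

5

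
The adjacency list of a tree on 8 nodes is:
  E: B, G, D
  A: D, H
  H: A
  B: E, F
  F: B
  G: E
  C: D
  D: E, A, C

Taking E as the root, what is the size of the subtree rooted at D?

D's subtree: {D, C, A, H}, size 4.

4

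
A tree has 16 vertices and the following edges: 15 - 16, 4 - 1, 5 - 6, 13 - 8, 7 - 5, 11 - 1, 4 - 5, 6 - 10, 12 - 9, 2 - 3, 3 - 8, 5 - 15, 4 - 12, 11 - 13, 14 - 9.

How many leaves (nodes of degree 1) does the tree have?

5

The leaves are 2, 7, 10, 14, 16.
That is 5 leaves.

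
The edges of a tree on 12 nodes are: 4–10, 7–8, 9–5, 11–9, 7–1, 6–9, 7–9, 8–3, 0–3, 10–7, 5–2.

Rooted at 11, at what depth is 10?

3

Path from 11 to 10: 11–9–7–10, which has 3 edges.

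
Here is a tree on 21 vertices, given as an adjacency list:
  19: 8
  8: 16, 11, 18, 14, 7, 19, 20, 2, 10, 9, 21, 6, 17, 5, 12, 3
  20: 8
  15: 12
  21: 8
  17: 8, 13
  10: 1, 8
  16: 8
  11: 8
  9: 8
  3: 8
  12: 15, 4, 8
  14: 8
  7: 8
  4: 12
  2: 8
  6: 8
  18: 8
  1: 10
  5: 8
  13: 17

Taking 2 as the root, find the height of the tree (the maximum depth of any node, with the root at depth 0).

13 sits deepest: 2–8–17–13 — 3 edges from the root.

3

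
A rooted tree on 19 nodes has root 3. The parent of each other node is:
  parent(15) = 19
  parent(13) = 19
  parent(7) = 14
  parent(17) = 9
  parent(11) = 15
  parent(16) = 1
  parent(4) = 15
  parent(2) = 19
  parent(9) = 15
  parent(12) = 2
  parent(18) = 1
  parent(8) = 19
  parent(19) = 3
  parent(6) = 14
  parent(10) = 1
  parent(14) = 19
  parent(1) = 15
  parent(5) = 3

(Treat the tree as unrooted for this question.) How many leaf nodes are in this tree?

12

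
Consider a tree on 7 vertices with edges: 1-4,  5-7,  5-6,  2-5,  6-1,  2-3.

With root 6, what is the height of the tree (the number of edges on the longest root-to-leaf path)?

3

The longest root-to-leaf path is 6 → 5 → 2 → 3 (3 edges).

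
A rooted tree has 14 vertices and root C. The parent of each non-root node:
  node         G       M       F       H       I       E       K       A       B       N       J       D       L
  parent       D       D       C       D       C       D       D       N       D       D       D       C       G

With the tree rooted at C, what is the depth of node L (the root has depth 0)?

3

C–D–G–L — 3 edges.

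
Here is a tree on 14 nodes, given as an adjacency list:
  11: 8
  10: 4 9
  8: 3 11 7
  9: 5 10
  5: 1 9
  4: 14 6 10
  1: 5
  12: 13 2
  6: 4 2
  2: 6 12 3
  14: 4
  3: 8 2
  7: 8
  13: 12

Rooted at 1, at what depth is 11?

Climbing from 11 to the root: 11–8–3–2–6–4–10–9–5–1. That's 9 steps.

9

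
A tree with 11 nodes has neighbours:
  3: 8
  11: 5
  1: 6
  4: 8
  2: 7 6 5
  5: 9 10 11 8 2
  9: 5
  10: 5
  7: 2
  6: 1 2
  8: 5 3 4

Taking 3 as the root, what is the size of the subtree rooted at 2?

4

The subtree rooted at 2 contains: 2, 6, 7, 1 — 4 nodes.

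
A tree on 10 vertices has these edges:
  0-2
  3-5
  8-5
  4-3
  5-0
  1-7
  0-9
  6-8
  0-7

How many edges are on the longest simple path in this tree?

A longest path is 6 - 8 - 5 - 0 - 7 - 1, with 5 edges.

5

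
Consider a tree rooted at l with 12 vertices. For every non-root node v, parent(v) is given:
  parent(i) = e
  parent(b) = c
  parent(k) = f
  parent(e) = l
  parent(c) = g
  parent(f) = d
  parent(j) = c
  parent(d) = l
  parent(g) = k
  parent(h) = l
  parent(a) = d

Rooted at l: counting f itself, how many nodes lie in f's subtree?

6

Descendants of f (including itself): f, k, g, c, j, b. That's 6.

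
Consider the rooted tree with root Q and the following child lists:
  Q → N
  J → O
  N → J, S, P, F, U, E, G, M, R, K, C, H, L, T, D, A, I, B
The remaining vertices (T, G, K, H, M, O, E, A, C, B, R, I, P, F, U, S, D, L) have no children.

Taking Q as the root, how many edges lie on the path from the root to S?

2

Climbing from S to the root: S – N – Q. That's 2 steps.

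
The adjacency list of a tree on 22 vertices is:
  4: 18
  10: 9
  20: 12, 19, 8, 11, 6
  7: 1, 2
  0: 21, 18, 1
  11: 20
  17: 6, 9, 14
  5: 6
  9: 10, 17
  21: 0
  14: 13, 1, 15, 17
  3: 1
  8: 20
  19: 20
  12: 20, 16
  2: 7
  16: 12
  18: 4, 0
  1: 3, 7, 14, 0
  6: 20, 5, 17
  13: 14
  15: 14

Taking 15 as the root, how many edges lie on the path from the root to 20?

4

Climbing from 20 to the root: 20 – 6 – 17 – 14 – 15. That's 4 steps.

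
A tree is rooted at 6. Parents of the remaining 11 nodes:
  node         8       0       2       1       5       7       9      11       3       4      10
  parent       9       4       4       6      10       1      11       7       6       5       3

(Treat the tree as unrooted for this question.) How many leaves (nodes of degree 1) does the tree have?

3

Degree-1 nodes: 0, 2, 8 — 3 of them.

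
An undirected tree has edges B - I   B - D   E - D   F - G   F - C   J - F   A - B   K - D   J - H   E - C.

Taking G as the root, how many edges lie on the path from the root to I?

G–F–C–E–D–B–I — 6 edges.

6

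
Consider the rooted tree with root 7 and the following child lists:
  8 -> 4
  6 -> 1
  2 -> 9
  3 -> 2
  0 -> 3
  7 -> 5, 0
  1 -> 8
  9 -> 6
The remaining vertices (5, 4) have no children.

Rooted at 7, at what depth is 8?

7

Path from 7 to 8: 7 – 0 – 3 – 2 – 9 – 6 – 1 – 8, which has 7 edges.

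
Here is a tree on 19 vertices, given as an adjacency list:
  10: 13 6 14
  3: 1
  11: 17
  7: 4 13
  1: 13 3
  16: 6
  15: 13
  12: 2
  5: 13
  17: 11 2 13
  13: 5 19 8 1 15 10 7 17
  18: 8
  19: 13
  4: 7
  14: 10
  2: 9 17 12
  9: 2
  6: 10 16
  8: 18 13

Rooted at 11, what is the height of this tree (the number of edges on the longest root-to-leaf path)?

16 sits deepest: 11-17-13-10-6-16 — 5 edges from the root.

5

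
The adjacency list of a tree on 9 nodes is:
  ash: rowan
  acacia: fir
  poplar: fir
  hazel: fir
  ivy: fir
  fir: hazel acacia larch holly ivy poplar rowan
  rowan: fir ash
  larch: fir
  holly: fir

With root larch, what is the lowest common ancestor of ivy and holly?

Ancestors of ivy (toward the root): ivy, fir, larch.
Ancestors of holly: holly, fir, larch.
The deepest node appearing in both lists is fir.

fir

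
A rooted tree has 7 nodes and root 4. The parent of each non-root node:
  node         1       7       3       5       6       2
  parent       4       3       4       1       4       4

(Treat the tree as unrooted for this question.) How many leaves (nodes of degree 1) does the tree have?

4

Exactly 4 nodes have a single neighbour: 2, 5, 6, 7.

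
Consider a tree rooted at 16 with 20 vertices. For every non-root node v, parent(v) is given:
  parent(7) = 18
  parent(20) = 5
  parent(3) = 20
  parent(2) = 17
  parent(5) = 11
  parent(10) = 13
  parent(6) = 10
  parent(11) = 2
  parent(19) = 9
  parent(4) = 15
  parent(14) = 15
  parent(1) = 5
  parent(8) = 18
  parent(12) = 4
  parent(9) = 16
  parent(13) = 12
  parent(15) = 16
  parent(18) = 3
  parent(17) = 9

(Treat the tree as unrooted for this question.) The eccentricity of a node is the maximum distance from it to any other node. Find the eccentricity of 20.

The node farthest from 20 is 6, via 20 – 5 – 11 – 2 – 17 – 9 – 16 – 15 – 4 – 12 – 13 – 10 – 6 — 12 edges.

12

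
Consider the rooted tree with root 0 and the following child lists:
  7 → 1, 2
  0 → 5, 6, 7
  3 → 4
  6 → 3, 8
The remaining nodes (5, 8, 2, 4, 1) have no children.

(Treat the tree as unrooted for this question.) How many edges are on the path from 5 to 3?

5 – 0 – 6 – 3: 3 edges.

3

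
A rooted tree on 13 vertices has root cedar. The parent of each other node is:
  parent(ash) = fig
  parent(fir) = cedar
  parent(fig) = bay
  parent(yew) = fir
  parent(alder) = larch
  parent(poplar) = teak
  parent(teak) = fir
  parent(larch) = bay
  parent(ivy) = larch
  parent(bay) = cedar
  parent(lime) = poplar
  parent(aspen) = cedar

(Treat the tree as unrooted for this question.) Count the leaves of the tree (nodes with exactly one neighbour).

The leaves are alder, ash, aspen, ivy, lime, yew.
That is 6 leaves.

6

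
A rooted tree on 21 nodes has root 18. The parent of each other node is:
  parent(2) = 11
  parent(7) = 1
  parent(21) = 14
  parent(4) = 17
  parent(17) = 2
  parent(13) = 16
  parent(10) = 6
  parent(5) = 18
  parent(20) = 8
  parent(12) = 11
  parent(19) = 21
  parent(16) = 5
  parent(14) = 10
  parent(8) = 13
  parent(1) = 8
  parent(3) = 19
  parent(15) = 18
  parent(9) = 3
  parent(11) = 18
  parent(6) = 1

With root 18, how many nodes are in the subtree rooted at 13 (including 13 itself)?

12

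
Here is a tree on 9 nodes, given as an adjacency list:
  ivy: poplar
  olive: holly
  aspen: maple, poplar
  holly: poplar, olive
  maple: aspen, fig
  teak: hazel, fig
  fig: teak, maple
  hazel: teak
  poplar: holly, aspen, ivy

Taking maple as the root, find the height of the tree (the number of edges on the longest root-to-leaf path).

The longest root-to-leaf path is maple → aspen → poplar → holly → olive (4 edges).

4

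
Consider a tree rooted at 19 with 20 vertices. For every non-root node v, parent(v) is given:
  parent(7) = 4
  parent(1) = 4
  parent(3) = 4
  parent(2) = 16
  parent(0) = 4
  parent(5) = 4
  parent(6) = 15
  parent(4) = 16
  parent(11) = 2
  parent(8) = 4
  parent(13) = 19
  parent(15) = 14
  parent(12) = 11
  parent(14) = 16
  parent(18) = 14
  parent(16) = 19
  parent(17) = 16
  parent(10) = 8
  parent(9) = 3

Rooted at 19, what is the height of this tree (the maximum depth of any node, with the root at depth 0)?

The longest root-to-leaf path is 19–16–4–3–9 (4 edges).

4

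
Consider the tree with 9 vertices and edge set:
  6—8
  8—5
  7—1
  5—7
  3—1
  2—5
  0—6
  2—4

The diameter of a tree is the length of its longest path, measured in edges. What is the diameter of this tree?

6

A longest path is 3 – 1 – 7 – 5 – 8 – 6 – 0, with 6 edges.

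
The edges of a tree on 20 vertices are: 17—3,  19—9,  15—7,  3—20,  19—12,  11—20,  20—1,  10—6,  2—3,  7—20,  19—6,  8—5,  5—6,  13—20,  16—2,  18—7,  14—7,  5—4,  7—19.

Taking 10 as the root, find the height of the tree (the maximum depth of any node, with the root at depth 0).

A deepest node is 16, reached by 10–6–19–7–20–3–2–16.
That path has 7 edges, so the height is 7.

7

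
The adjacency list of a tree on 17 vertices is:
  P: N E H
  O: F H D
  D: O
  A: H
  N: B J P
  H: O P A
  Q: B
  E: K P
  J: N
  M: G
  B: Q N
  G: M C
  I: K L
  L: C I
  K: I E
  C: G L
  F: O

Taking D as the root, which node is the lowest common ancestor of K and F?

O

Ancestors of K (toward the root): K, E, P, H, O, D.
Ancestors of F: F, O, D.
The deepest node appearing in both lists is O.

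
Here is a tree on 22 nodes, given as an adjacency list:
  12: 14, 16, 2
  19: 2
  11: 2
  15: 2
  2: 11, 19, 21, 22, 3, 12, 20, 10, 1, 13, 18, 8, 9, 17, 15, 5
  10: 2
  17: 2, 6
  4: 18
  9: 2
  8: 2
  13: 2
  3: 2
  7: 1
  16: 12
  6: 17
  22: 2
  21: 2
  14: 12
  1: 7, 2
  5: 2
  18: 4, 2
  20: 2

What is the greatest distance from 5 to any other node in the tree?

3

A farthest node from 5 is 6 (4, 7, 16, 14 also at distance 3).
The path 5 – 2 – 17 – 6 has 3 edges.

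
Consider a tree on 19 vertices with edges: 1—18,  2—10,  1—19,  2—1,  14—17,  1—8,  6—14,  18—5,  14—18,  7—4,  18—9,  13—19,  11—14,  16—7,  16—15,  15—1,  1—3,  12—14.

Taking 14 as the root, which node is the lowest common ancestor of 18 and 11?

14

Ancestors of 18 (toward the root): 18, 14.
Ancestors of 11: 11, 14.
The deepest node appearing in both lists is 14.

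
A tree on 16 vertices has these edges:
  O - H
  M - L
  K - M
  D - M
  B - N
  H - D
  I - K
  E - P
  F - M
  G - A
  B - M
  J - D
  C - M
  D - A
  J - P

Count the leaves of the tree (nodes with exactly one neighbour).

Exactly 8 nodes have a single neighbour: C, E, F, G, I, L, N, O.

8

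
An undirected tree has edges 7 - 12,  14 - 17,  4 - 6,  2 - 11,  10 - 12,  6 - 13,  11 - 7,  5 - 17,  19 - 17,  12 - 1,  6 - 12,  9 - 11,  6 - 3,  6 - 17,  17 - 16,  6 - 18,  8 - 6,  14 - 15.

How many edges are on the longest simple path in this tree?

BFS from 15 reaches 9 last, at distance 7; BFS from 9 confirms no node is farther.
Path: 15–14–17–6–12–7–11–9.

7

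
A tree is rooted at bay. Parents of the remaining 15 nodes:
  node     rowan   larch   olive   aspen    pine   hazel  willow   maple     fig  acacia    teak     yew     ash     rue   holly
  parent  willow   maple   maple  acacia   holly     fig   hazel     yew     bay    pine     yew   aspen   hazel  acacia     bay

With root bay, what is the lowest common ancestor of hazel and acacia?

bay

hazel's ancestor chain is hazel, fig, bay and acacia's is acacia, pine, holly, bay; they first meet at bay.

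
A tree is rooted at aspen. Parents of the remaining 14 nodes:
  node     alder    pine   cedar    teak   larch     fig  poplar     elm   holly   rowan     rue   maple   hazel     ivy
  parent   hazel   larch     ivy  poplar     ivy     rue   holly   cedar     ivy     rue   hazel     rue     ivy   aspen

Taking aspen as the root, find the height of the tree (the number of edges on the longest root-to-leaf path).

4

maple sits deepest: aspen–ivy–hazel–rue–maple — 4 edges from the root.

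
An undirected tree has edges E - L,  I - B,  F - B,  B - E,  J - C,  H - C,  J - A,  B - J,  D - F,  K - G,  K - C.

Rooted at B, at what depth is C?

2

Path from B to C: B → J → C, which has 2 edges.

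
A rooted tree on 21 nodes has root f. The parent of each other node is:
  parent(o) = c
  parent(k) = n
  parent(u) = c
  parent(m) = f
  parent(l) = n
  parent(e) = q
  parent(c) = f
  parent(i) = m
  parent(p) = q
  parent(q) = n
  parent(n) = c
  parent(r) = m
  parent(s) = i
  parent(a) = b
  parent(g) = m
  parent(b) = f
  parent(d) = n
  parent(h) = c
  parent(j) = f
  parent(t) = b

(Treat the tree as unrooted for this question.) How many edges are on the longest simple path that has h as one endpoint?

5

A farthest node from h is s.
The path h – c – f – m – i – s has 5 edges.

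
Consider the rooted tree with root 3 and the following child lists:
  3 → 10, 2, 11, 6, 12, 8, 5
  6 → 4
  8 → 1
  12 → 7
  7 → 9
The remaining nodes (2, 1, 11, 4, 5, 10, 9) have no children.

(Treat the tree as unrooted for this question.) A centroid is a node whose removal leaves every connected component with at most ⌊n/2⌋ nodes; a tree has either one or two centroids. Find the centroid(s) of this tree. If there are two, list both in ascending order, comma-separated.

3

Removing 3 splits the tree into components of sizes 3, 2, 2, 1, 1, 1, 1; the largest is 3 ≤ ⌊12/2⌋ = 6.
No neighbour of 3 does as well, so 3 is the unique centroid.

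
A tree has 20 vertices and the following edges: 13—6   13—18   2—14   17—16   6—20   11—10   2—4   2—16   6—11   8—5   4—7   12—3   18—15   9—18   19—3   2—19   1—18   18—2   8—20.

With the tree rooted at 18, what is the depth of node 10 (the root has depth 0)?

Climbing from 10 to the root: 10–11–6–13–18. That's 4 steps.

4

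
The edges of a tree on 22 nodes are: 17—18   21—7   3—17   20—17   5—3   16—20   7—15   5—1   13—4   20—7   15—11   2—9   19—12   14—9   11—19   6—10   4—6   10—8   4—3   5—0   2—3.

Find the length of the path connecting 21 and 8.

8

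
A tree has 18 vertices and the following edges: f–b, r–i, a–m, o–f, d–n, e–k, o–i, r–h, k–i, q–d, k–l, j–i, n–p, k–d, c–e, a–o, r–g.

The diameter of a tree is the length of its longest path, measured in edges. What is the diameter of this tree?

BFS from p reaches m last, at distance 7; BFS from m confirms no node is farther.
Path: p–n–d–k–i–o–a–m.

7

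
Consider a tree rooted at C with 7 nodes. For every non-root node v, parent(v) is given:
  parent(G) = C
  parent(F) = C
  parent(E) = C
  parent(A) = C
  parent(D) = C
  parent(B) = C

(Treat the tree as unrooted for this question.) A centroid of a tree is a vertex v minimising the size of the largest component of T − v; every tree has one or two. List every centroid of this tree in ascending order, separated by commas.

C

Delete C: the remaining components have sizes 1, 1, 1, 1, 1, 1. Max 1 ≤ 3, so C is a centroid.
No neighbour of C does as well, so C is the unique centroid.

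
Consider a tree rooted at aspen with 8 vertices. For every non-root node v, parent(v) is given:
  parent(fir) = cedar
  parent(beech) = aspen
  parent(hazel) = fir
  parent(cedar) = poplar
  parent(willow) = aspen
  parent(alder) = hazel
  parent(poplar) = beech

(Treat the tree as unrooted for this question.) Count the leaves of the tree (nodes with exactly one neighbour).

2

Degree-1 nodes: alder, willow — 2 of them.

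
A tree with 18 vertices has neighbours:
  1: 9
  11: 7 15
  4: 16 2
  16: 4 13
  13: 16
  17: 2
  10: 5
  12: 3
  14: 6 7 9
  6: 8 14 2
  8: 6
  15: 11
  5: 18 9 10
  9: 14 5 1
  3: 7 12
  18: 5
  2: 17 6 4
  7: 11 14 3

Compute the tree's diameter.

Starting from 13, a farthest node is 12 at distance 8.
One longest path: 13–16–4–2–6–14–7–3–12.
So the diameter is 8.

8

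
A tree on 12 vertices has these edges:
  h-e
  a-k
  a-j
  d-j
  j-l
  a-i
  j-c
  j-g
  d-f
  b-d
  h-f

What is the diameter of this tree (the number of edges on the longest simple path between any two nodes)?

BFS from e reaches k last, at distance 6; BFS from k confirms no node is farther.
Path: e – h – f – d – j – a – k.

6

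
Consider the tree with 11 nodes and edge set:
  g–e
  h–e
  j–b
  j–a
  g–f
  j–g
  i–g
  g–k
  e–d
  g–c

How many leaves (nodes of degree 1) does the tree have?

Degree-1 nodes: a, b, c, d, f, h, i, k — 8 of them.

8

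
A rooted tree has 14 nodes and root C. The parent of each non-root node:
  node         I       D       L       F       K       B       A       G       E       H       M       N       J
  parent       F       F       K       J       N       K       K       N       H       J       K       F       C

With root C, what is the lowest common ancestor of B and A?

Path B→root: B K N F J C; path A→root: A K N F J C.
First common node: K.

K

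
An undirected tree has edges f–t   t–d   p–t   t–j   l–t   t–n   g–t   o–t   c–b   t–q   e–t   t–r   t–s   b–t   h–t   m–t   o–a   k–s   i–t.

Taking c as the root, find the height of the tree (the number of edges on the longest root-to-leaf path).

4

a sits deepest: c-b-t-o-a — 4 edges from the root.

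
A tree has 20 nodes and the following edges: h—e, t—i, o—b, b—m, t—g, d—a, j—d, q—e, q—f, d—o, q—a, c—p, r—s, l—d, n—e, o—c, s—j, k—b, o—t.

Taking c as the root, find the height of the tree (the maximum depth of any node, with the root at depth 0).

The longest root-to-leaf path is c-o-d-a-q-e-n (6 edges).

6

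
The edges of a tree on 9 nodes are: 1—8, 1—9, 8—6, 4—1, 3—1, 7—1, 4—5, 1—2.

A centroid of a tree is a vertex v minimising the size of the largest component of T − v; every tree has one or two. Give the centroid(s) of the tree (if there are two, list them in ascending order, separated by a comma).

1

If 1 is removed the pieces have sizes 2, 2, 1, 1, 1, 1, all ≤ ⌊9/2⌋ = 4.
Every other node leaves some component of size > 4, so the centroid is unique.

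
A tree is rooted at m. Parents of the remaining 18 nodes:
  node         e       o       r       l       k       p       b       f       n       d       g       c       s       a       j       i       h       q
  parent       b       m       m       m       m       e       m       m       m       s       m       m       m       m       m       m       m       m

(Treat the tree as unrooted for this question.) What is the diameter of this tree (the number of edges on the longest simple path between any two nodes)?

5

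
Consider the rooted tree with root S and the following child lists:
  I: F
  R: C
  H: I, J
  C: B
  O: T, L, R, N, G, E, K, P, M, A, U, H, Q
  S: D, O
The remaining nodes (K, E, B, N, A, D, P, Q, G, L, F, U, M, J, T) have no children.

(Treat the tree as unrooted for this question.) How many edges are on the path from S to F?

S–O–H–I–F: 4 edges.

4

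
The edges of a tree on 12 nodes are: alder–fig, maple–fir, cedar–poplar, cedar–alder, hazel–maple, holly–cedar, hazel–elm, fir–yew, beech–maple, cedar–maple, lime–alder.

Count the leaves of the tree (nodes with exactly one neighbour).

Exactly 7 nodes have a single neighbour: beech, elm, fig, holly, lime, poplar, yew.

7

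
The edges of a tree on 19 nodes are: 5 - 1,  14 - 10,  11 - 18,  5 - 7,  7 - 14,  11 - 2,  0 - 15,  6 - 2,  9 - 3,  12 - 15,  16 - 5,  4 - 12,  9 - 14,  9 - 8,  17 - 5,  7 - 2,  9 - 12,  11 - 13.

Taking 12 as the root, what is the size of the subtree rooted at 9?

15

9's subtree: {9, 14, 8, 3, 7, 10, 2, 5, 6, 11, 17, 16, 1, 18, 13}, size 15.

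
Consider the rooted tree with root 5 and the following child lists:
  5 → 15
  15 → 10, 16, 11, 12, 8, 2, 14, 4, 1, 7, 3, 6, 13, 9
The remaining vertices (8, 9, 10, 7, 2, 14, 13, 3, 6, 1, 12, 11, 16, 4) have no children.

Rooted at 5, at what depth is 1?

2

5–15–1 — 2 edges.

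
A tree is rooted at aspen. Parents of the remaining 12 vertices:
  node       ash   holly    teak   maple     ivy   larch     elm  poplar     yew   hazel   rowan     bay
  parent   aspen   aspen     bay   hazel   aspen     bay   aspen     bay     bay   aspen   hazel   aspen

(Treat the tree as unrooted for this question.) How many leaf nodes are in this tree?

10

The leaves are ash, elm, holly, ivy, larch, maple, poplar, rowan, teak, yew.
That is 10 leaves.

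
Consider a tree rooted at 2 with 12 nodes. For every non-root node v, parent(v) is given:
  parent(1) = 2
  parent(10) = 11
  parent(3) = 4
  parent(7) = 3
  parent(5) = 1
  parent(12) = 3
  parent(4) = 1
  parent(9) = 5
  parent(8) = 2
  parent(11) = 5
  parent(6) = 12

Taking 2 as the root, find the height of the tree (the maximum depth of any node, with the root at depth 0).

A deepest node is 6, reached by 2 – 1 – 4 – 3 – 12 – 6.
That path has 5 edges, so the height is 5.

5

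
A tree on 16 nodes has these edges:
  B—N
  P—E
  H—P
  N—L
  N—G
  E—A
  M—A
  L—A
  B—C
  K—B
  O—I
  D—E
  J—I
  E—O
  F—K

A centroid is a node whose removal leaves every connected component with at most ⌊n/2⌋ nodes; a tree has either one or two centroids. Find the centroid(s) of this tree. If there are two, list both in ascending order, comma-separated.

A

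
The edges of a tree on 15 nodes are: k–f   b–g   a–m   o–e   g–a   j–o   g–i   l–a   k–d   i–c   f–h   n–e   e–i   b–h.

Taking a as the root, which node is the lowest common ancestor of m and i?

a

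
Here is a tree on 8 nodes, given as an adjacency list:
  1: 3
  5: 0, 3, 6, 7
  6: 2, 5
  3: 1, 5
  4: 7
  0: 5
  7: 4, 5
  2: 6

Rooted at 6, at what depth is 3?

2

6–5–3 — 2 edges.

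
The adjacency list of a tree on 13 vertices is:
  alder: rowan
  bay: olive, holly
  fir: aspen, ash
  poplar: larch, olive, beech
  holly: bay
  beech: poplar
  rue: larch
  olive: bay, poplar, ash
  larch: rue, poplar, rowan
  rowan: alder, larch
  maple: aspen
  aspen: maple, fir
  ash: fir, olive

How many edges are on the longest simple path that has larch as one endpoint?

6

Distances from larch peak at 6, attained at maple.
larch-poplar-olive-ash-fir-aspen-maple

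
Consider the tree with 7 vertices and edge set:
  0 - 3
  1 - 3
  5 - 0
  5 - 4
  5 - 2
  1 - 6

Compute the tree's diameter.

Starting from 6, a farthest node is 4 at distance 5.
One longest path: 6-1-3-0-5-4.
So the diameter is 5.

5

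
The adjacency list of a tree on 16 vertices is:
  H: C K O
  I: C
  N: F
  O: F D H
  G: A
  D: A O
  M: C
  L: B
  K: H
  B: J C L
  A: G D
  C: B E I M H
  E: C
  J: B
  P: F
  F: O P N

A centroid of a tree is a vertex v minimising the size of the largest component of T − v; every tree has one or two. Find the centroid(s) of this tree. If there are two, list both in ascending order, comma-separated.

H

Delete H: the remaining components have sizes 7, 7, 1. Max 7 ≤ 8, so H is a centroid.
Every other node leaves some component of size > 8, so the centroid is unique.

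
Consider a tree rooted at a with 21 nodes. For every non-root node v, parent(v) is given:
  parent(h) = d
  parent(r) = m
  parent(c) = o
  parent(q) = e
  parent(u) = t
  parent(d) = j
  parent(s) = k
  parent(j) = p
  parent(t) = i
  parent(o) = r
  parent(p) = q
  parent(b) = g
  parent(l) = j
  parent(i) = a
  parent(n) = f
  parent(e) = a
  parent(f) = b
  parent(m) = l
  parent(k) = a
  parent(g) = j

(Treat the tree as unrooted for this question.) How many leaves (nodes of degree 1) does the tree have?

5

Exactly 5 nodes have a single neighbour: c, h, n, s, u.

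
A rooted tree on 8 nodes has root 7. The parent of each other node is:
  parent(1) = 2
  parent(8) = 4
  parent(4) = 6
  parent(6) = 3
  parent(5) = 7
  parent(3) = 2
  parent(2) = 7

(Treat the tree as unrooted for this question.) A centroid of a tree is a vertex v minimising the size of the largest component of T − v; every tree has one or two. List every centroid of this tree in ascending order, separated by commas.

Delete 3: the remaining components have sizes 4, 3. Max 4 ≤ 4, so 3 is a centroid.
2 is adjacent to 3 and is also a centroid (the largest component after removing it is likewise 4).

2, 3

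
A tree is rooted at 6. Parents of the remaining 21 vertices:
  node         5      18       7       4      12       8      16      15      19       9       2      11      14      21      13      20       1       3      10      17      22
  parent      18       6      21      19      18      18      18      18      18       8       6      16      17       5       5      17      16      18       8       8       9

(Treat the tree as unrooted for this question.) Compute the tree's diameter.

BFS from 20 reaches 7 last, at distance 6; BFS from 7 confirms no node is farther.
Path: 20 – 17 – 8 – 18 – 5 – 21 – 7.

6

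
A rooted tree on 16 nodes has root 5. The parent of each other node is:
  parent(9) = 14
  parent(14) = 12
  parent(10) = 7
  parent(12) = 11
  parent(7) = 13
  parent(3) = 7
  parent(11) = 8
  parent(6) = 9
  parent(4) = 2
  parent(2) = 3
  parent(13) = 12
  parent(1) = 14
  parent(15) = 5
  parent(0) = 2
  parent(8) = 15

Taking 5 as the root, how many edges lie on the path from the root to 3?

Climbing from 3 to the root: 3–7–13–12–11–8–15–5. That's 7 steps.

7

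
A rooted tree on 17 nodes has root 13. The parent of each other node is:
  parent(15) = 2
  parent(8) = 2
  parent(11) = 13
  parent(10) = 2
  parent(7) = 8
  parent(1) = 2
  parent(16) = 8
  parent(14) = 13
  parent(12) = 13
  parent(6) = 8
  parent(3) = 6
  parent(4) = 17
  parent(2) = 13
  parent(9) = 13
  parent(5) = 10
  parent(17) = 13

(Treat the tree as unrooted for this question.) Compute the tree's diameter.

6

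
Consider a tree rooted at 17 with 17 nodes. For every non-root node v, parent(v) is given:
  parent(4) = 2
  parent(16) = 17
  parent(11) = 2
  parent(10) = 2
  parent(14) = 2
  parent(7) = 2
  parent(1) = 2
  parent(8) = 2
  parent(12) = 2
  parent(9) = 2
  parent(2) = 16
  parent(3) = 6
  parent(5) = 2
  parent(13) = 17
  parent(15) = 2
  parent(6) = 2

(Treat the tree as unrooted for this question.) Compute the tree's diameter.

A longest path is 13 – 17 – 16 – 2 – 6 – 3, with 5 edges.

5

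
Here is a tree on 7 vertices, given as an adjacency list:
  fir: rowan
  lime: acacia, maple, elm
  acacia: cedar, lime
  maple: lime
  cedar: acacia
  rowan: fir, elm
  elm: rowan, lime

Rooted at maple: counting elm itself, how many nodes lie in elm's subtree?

elm's subtree: {elm, rowan, fir}, size 3.

3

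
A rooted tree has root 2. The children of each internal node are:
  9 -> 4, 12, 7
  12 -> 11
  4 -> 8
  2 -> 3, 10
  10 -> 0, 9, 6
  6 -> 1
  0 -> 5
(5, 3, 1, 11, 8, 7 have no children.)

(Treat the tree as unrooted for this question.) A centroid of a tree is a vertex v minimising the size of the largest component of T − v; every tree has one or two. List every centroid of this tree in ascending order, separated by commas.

10

If 10 is removed the pieces have sizes 6, 2, 2, 2, all ≤ ⌊13/2⌋ = 6.
No neighbour of 10 does as well, so 10 is the unique centroid.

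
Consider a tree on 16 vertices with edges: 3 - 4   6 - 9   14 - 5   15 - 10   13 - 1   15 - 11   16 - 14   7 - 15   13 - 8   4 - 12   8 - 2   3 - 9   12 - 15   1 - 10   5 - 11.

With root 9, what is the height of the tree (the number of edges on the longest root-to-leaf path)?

The longest root-to-leaf path is 9–3–4–12–15–10–1–13–8–2 (9 edges).

9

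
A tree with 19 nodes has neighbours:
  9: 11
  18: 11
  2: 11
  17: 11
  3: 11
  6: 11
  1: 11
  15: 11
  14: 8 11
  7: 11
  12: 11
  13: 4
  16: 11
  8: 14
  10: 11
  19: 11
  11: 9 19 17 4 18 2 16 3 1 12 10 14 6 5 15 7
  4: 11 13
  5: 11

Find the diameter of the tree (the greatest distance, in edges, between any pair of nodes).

4

Starting from 8, a farthest node is 13 at distance 4.
One longest path: 8-14-11-4-13.
So the diameter is 4.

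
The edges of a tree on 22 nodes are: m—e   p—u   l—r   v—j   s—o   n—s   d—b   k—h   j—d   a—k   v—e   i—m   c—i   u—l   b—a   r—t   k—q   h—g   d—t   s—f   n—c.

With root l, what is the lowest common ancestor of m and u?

m's ancestor chain is m, e, v, j, d, t, r, l and u's is u, l; they first meet at l.

l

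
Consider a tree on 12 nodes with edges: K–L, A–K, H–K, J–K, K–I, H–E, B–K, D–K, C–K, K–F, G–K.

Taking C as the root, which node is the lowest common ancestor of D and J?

K

Path D→root: D K C; path J→root: J K C.
First common node: K.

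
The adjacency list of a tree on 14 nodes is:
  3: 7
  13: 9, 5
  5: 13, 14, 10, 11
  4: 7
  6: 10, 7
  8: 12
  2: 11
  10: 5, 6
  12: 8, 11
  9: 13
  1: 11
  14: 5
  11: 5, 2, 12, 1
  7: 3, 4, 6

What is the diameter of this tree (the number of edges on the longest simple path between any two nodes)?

BFS from 8 reaches 3 last, at distance 7; BFS from 3 confirms no node is farther.
Path: 8 – 12 – 11 – 5 – 10 – 6 – 7 – 3.

7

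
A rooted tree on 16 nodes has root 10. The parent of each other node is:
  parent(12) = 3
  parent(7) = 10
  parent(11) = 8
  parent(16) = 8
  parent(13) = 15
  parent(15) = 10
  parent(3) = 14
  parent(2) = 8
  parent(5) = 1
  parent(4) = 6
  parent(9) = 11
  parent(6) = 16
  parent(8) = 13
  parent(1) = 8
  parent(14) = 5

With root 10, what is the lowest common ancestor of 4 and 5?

Path 4→root: 4 6 16 8 13 15 10; path 5→root: 5 1 8 13 15 10.
First common node: 8.

8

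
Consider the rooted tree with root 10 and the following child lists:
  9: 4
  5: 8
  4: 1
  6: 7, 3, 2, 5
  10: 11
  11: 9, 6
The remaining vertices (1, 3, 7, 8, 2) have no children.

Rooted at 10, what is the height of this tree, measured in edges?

The longest root-to-leaf path is 10 – 11 – 6 – 5 – 8 (4 edges).

4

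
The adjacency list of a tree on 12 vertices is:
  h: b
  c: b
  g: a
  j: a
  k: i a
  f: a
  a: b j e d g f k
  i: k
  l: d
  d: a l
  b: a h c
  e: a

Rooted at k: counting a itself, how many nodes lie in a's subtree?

10

The subtree rooted at a contains: a, b, f, e, j, d, g, h, c, l — 10 nodes.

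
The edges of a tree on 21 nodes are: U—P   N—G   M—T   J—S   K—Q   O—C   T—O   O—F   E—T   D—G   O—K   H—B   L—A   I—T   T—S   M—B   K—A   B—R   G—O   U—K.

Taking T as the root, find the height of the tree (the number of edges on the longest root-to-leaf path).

L sits deepest: T → O → K → A → L — 4 edges from the root.

4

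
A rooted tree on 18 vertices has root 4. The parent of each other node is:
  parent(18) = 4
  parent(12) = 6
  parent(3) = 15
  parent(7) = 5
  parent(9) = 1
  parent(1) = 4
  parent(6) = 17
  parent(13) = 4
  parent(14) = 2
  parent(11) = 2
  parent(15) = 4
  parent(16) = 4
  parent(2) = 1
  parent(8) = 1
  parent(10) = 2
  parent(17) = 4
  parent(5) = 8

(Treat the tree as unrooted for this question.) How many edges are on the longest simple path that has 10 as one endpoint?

A farthest node from 10 is 12.
The path 10–2–1–4–17–6–12 has 6 edges.

6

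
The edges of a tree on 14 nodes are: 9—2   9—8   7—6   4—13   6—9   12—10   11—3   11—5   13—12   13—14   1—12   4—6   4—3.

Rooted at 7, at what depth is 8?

Path from 7 to 8: 7–6–9–8, which has 3 edges.

3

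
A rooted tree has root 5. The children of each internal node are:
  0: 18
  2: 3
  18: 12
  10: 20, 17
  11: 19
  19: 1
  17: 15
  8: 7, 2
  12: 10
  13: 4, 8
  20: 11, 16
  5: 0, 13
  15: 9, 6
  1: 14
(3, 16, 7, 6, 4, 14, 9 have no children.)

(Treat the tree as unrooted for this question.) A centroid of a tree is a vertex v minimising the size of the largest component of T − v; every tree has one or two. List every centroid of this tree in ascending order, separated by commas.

Delete 10: the remaining components have sizes 10, 6, 4. Max 10 ≤ 10, so 10 is a centroid.
No neighbour of 10 does as well, so 10 is the unique centroid.

10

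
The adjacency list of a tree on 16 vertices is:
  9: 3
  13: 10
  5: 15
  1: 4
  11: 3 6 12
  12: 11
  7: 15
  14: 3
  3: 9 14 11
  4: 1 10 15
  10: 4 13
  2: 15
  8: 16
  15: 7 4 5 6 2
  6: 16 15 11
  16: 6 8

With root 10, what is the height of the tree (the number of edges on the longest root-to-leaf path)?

6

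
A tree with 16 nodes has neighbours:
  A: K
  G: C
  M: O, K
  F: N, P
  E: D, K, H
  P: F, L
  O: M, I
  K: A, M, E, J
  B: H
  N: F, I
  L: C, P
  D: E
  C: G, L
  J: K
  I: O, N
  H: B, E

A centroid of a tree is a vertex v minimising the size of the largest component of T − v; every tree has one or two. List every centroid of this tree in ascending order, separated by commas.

M, O

Delete M: the remaining components have sizes 8, 7. Max 8 ≤ 8, so M is a centroid.
O is adjacent to M and is also a centroid (the largest component after removing it is likewise 8).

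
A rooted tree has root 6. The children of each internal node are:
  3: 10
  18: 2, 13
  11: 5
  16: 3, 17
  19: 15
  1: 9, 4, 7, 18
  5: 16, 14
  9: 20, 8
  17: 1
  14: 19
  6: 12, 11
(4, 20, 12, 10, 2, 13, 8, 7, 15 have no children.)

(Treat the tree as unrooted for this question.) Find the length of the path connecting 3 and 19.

Walking from 3: 3 – 16 – 5 – 14 – 19. Length 4.

4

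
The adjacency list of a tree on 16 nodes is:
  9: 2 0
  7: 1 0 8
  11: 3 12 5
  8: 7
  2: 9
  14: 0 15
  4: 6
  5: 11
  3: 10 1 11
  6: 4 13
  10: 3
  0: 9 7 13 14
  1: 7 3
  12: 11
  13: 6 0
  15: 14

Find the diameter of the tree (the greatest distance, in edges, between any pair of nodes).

Starting from 5, a farthest node is 4 at distance 8.
One longest path: 5 – 11 – 3 – 1 – 7 – 0 – 13 – 6 – 4.
So the diameter is 8.

8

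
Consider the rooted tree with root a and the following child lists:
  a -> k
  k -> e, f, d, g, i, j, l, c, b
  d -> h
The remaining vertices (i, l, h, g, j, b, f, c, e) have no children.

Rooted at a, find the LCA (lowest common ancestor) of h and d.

Path h→root: h d k a; path d→root: d k a.
First common node: d.

d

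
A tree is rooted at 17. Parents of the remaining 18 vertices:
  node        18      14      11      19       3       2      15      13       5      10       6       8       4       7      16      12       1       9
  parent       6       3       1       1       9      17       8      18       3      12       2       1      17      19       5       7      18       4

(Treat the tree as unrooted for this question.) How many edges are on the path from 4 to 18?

4

Walking from 4: 4 - 17 - 2 - 6 - 18. Length 4.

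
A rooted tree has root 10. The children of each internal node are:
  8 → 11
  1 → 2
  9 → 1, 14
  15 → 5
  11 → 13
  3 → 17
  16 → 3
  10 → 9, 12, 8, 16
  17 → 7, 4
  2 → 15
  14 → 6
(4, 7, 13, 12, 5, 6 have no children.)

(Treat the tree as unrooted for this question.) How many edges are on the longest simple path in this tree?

9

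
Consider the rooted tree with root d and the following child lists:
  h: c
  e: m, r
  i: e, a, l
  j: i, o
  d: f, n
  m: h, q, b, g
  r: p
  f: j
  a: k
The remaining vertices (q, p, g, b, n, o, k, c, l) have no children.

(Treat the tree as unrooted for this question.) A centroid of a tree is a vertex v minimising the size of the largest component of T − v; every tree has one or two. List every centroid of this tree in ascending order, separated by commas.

Delete i: the remaining components have sizes 9, 5, 2, 1. Max 9 ≤ 9, so i is a centroid.
e is adjacent to i and is also a centroid (the largest component after removing it is likewise 9).

e, i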